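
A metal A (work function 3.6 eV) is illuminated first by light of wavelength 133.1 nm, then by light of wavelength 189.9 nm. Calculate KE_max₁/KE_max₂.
1.9513

Using Einstein's equation: KE_max = hc/λ - φ

For λ₁ = 133.1 nm:
E₁ = hc/λ₁ = 9.3151 eV
KE₁ = E₁ - φ = 9.3151 - 3.6 = 5.7151 eV

For λ₂ = 189.9 nm:
E₂ = hc/λ₂ = 6.5289 eV
KE₂ = E₂ - φ = 6.5289 - 3.6 = 2.9289 eV

Ratio: KE₁/KE₂ = 5.7151/2.9289 = 1.9513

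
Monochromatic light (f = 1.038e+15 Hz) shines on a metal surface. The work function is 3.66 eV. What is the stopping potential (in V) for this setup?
0.6328 V

The stopping potential V_s satisfies: eV_s = KE_max

First, find KE_max using Einstein's equation:
E_photon = hf = (6.626×10⁻³⁴ J·s)(1.038e+15 Hz) = 4.2928 eV
KE_max = E_photon - φ = 4.2928 - 3.66 = 0.6328 eV

Since eV_s = KE_max:
V_s = KE_max/e = 0.6328 V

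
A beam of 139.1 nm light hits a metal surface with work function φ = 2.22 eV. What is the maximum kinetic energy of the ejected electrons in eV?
6.6933 eV

Using Einstein's photoelectric equation: KE_max = hf - φ = hc/λ - φ

First, calculate the photon energy:
E_photon = hc/λ = (6.626×10⁻³⁴ J·s)(3×10⁸ m/s) / (139.1×10⁻⁹ m)
E_photon = 8.9133 eV

Then, the maximum kinetic energy:
KE_max = E_photon - φ = 8.9133 eV - 2.22 eV = 6.6933 eV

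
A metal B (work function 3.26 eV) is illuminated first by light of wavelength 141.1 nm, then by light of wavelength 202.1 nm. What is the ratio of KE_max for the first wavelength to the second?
1.9226

Using Einstein's equation: KE_max = hc/λ - φ

For λ₁ = 141.1 nm:
E₁ = hc/λ₁ = 8.7870 eV
KE₁ = E₁ - φ = 8.7870 - 3.26 = 5.5270 eV

For λ₂ = 202.1 nm:
E₂ = hc/λ₂ = 6.1348 eV
KE₂ = E₂ - φ = 6.1348 - 3.26 = 2.8748 eV

Ratio: KE₁/KE₂ = 5.5270/2.8748 = 1.9226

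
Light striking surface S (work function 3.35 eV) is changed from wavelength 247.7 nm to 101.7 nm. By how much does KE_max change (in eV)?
7.1858 eV

Using Einstein's equation: KE_max = hc/λ - φ

For λ₁ = 247.7 nm:
KE₁ = hc/λ₁ - φ = 5.0054 - 3.35 = 1.6554 eV

For λ₂ = 101.7 nm:
KE₂ = hc/λ₂ - φ = 12.1912 - 3.35 = 8.8412 eV

Change in KE:
ΔKE = KE₂ - KE₁ = 8.8412 - 1.6554 = 7.1858 eV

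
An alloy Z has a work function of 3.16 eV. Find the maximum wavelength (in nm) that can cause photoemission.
392.36 nm

The threshold wavelength is when the photon energy equals the work function:
hc/λ₀ = φ

Solving for λ₀:
λ₀ = hc/φ = (6.626×10⁻³⁴ J·s)(3×10⁸ m/s) / (3.16 eV × 1.602×10⁻¹⁹ J/eV)
λ₀ = 392.36 nm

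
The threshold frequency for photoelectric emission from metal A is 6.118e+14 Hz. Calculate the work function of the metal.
2.53 eV

At the threshold frequency, photon energy equals work function:
φ = hf₀

Calculating:
φ = (6.626×10⁻³⁴ J·s)(6.118e+14 Hz)
φ = 2.53 eV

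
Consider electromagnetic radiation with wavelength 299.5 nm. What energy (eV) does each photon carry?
4.1397 eV

Using E = hf = hc/λ:

E = hc/λ = (6.626×10⁻³⁴ J·s)(3×10⁸ m/s) / (299.5×10⁻⁹ m)
E = 4.1397 eV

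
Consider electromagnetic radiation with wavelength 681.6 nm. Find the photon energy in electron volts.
1.8190 eV

Using E = hf = hc/λ:

E = hc/λ = (6.626×10⁻³⁴ J·s)(3×10⁸ m/s) / (681.6×10⁻⁹ m)
E = 1.8190 eV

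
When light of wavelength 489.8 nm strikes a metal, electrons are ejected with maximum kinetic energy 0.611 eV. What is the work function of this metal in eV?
1.92 eV

From Einstein's photoelectric equation: KE_max = hf - φ = hc/λ - φ

Rearranging for φ:
φ = hc/λ - KE_max

Calculate photon energy:
E_photon = hc/λ = 2.5313 eV

Therefore:
φ = 2.5313 - 0.611 = 1.92 eV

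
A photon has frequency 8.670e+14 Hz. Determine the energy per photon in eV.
3.5856 eV

Using E = hf:

E = hf = (6.626×10⁻³⁴ J·s)(8.670e+14 Hz)
E = 3.5856 eV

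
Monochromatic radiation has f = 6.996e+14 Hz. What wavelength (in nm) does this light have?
428.52 nm

Using the wave equation: c = fλ

Solving for wavelength:
λ = c/f = (3×10⁸ m/s) / (6.996e+14 Hz)
λ = 428.52 nm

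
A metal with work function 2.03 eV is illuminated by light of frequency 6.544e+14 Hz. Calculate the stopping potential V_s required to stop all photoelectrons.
0.6764 V

The stopping potential V_s satisfies: eV_s = KE_max

First, find KE_max using Einstein's equation:
E_photon = hf = (6.626×10⁻³⁴ J·s)(6.544e+14 Hz) = 2.7064 eV
KE_max = E_photon - φ = 2.7064 - 2.03 = 0.6764 eV

Since eV_s = KE_max:
V_s = KE_max/e = 0.6764 V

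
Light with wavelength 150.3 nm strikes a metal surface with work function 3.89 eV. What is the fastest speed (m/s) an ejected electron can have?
1.2383e+06 m/s

First, find the maximum kinetic energy:
E_photon = hc/λ = 8.2491 eV
KE_max = E_photon - φ = 8.2491 - 3.89 = 4.3591 eV

Convert to Joules: KE_max = 4.3591 × 1.602×10⁻¹⁹ J = 6.9841e-19 J

Then use KE = ½mv² to find velocity:
v = √(2·KE/m) = √(2 × 6.9841e-19 J / 9.109e-31 kg)
v = 1.2383e+06 m/s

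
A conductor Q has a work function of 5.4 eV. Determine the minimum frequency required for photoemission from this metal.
1.3057e+15 Hz

The threshold frequency is when the photon energy equals the work function:
hf₀ = φ

Solving for f₀:
f₀ = φ/h = (5.4 eV × 1.602×10⁻¹⁹ J/eV) / (6.626×10⁻³⁴ J·s)
f₀ = 1.3057e+15 Hz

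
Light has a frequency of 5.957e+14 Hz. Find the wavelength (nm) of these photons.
503.26 nm

Using the wave equation: c = fλ

Solving for wavelength:
λ = c/f = (3×10⁸ m/s) / (5.957e+14 Hz)
λ = 503.26 nm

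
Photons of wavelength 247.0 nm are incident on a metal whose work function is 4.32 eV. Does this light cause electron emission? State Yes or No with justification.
Yes

For photoemission, the photon energy must exceed the work function.

Photon energy: E = hc/λ = 5.0196 eV
Work function: φ = 4.32 eV

Since E_photon (5.0196 eV) > φ (4.32 eV), photoemission WILL occur.
The threshold wavelength is λ₀ = hc/φ = 287.0 nm.
Since 247.0 nm < 287.0 nm, the light has sufficient energy.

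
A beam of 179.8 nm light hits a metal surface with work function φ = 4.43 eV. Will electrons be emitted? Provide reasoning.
Yes

For photoemission, the photon energy must exceed the work function.

Photon energy: E = hc/λ = 6.8957 eV
Work function: φ = 4.43 eV

Since E_photon (6.8957 eV) > φ (4.43 eV), photoemission WILL occur.
The threshold wavelength is λ₀ = hc/φ = 279.9 nm.
Since 179.8 nm < 279.9 nm, the light has sufficient energy.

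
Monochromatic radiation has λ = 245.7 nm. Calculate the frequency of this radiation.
1.2202e+15 Hz

Using the wave equation: c = fλ

Solving for frequency:
f = c/λ = (3×10⁸ m/s) / (245.7×10⁻⁹ m)
f = 1.2202e+15 Hz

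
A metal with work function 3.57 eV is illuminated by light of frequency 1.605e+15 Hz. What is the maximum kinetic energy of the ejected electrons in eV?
3.0677 eV

Using Einstein's photoelectric equation: KE_max = hf - φ

First, calculate the photon energy:
E_photon = hf = (6.626×10⁻³⁴ J·s)(1.605e+15 Hz)
E_photon = 6.6377 eV

Then, the maximum kinetic energy:
KE_max = E_photon - φ = 6.6377 eV - 3.57 eV = 3.0677 eV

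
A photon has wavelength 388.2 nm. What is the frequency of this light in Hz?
7.7226e+14 Hz

Using the wave equation: c = fλ

Solving for frequency:
f = c/λ = (3×10⁸ m/s) / (388.2×10⁻⁹ m)
f = 7.7226e+14 Hz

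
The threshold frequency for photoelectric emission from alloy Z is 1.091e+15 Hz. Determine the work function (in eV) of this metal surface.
4.51 eV

At the threshold frequency, photon energy equals work function:
φ = hf₀

Calculating:
φ = (6.626×10⁻³⁴ J·s)(1.091e+15 Hz)
φ = 4.51 eV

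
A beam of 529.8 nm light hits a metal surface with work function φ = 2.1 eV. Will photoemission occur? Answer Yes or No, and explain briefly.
Yes

For photoemission, the photon energy must exceed the work function.

Photon energy: E = hc/λ = 2.3402 eV
Work function: φ = 2.1 eV

Since E_photon (2.3402 eV) > φ (2.1 eV), photoemission WILL occur.
The threshold wavelength is λ₀ = hc/φ = 590.4 nm.
Since 529.8 nm < 590.4 nm, the light has sufficient energy.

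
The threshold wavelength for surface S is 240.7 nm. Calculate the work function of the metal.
5.15 eV

At the threshold wavelength, photon energy equals work function:
φ = hc/λ₀

Calculating:
φ = (6.626×10⁻³⁴ J·s)(3×10⁸ m/s) / (240.7×10⁻⁹ m)
φ = 5.15 eV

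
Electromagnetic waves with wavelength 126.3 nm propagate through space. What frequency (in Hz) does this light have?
2.3737e+15 Hz

Using the wave equation: c = fλ

Solving for frequency:
f = c/λ = (3×10⁸ m/s) / (126.3×10⁻⁹ m)
f = 2.3737e+15 Hz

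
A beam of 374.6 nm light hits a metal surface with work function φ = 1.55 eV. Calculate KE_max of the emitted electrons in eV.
1.7598 eV

Using Einstein's photoelectric equation: KE_max = hf - φ = hc/λ - φ

First, calculate the photon energy:
E_photon = hc/λ = (6.626×10⁻³⁴ J·s)(3×10⁸ m/s) / (374.6×10⁻⁹ m)
E_photon = 3.3098 eV

Then, the maximum kinetic energy:
KE_max = E_photon - φ = 3.3098 eV - 1.55 eV = 1.7598 eV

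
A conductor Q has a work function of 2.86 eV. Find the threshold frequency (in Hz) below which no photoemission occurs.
6.9154e+14 Hz

The threshold frequency is when the photon energy equals the work function:
hf₀ = φ

Solving for f₀:
f₀ = φ/h = (2.86 eV × 1.602×10⁻¹⁹ J/eV) / (6.626×10⁻³⁴ J·s)
f₀ = 6.9154e+14 Hz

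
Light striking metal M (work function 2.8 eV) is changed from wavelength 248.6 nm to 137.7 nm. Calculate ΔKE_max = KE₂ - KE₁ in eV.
4.0166 eV

Using Einstein's equation: KE_max = hc/λ - φ

For λ₁ = 248.6 nm:
KE₁ = hc/λ₁ - φ = 4.9873 - 2.8 = 2.1873 eV

For λ₂ = 137.7 nm:
KE₂ = hc/λ₂ - φ = 9.0039 - 2.8 = 6.2039 eV

Change in KE:
ΔKE = KE₂ - KE₁ = 6.2039 - 2.1873 = 4.0166 eV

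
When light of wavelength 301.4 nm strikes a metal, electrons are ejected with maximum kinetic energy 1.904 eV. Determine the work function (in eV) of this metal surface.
2.21 eV

From Einstein's photoelectric equation: KE_max = hf - φ = hc/λ - φ

Rearranging for φ:
φ = hc/λ - KE_max

Calculate photon energy:
E_photon = hc/λ = 4.1136 eV

Therefore:
φ = 4.1136 - 1.904 = 2.21 eV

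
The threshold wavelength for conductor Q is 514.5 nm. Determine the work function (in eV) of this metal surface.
2.41 eV

At the threshold wavelength, photon energy equals work function:
φ = hc/λ₀

Calculating:
φ = (6.626×10⁻³⁴ J·s)(3×10⁸ m/s) / (514.5×10⁻⁹ m)
φ = 2.41 eV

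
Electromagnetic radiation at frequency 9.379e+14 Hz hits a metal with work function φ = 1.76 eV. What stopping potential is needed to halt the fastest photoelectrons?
2.1188 V

The stopping potential V_s satisfies: eV_s = KE_max

First, find KE_max using Einstein's equation:
E_photon = hf = (6.626×10⁻³⁴ J·s)(9.379e+14 Hz) = 3.8788 eV
KE_max = E_photon - φ = 3.8788 - 1.76 = 2.1188 eV

Since eV_s = KE_max:
V_s = KE_max/e = 2.1188 V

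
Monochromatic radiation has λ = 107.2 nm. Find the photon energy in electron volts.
11.5657 eV

Using E = hf = hc/λ:

E = hc/λ = (6.626×10⁻³⁴ J·s)(3×10⁸ m/s) / (107.2×10⁻⁹ m)
E = 11.5657 eV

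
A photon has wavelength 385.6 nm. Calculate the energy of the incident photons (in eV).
3.2154 eV

Using E = hf = hc/λ:

E = hc/λ = (6.626×10⁻³⁴ J·s)(3×10⁸ m/s) / (385.6×10⁻⁹ m)
E = 3.2154 eV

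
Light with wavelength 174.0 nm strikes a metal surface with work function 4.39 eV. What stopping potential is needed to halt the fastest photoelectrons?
2.7355 V

The stopping potential V_s satisfies: eV_s = KE_max

First, find KE_max using Einstein's equation:
E_photon = hc/λ = 7.1255 eV
KE_max = E_photon - φ = 7.1255 - 4.39 = 2.7355 eV

Since eV_s = KE_max:
V_s = KE_max/e = 2.7355 V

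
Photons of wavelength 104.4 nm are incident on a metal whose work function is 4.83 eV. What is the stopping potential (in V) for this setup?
7.0459 V

The stopping potential V_s satisfies: eV_s = KE_max

First, find KE_max using Einstein's equation:
E_photon = hc/λ = 11.8759 eV
KE_max = E_photon - φ = 11.8759 - 4.83 = 7.0459 eV

Since eV_s = KE_max:
V_s = KE_max/e = 7.0459 V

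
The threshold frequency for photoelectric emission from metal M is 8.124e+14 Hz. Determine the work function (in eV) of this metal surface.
3.36 eV

At the threshold frequency, photon energy equals work function:
φ = hf₀

Calculating:
φ = (6.626×10⁻³⁴ J·s)(8.124e+14 Hz)
φ = 3.36 eV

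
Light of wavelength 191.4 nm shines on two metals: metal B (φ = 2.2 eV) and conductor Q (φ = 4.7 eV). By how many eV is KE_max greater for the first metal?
2.5000 eV

Using KE_max = hc/λ - φ for each metal:

Photon energy: E = hc/λ = 6.4778 eV

For metal B (φ₁ = 2.2 eV):
KE₁ = E - φ₁ = 6.4778 - 2.2 = 4.2778 eV

For conductor Q (φ₂ = 4.7 eV):
KE₂ = E - φ₂ = 6.4778 - 4.7 = 1.7778 eV

Difference:
ΔKE = KE₁ - KE₂ = 4.2778 - 1.7778 = 2.5000 eV

Note: The difference equals the difference in work functions: 4.7 - 2.2 = 2.50 eV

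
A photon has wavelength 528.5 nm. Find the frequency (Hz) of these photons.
5.6725e+14 Hz

Using the wave equation: c = fλ

Solving for frequency:
f = c/λ = (3×10⁸ m/s) / (528.5×10⁻⁹ m)
f = 5.6725e+14 Hz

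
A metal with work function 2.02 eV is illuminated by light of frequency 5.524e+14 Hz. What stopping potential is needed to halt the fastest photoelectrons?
0.2645 V

The stopping potential V_s satisfies: eV_s = KE_max

First, find KE_max using Einstein's equation:
E_photon = hf = (6.626×10⁻³⁴ J·s)(5.524e+14 Hz) = 2.2845 eV
KE_max = E_photon - φ = 2.2845 - 2.02 = 0.2645 eV

Since eV_s = KE_max:
V_s = KE_max/e = 0.2645 V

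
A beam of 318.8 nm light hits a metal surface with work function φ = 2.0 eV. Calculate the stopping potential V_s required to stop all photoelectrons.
1.8891 V

The stopping potential V_s satisfies: eV_s = KE_max

First, find KE_max using Einstein's equation:
E_photon = hc/λ = 3.8891 eV
KE_max = E_photon - φ = 3.8891 - 2.0 = 1.8891 eV

Since eV_s = KE_max:
V_s = KE_max/e = 1.8891 V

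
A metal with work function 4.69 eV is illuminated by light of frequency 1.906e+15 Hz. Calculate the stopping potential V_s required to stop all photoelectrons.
3.1926 V

The stopping potential V_s satisfies: eV_s = KE_max

First, find KE_max using Einstein's equation:
E_photon = hf = (6.626×10⁻³⁴ J·s)(1.906e+15 Hz) = 7.8826 eV
KE_max = E_photon - φ = 7.8826 - 4.69 = 3.1926 eV

Since eV_s = KE_max:
V_s = KE_max/e = 3.1926 V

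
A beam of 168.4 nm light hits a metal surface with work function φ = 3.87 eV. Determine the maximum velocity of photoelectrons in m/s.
1.1084e+06 m/s

First, find the maximum kinetic energy:
E_photon = hc/λ = 7.3625 eV
KE_max = E_photon - φ = 7.3625 - 3.87 = 3.4925 eV

Convert to Joules: KE_max = 3.4925 × 1.602×10⁻¹⁹ J = 5.5956e-19 J

Then use KE = ½mv² to find velocity:
v = √(2·KE/m) = √(2 × 5.5956e-19 J / 9.109e-31 kg)
v = 1.1084e+06 m/s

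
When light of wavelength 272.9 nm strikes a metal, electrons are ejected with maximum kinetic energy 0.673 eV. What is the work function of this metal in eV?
3.87 eV

From Einstein's photoelectric equation: KE_max = hf - φ = hc/λ - φ

Rearranging for φ:
φ = hc/λ - KE_max

Calculate photon energy:
E_photon = hc/λ = 4.5432 eV

Therefore:
φ = 4.5432 - 0.673 = 3.87 eV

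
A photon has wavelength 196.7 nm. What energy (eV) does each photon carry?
6.3032 eV

Using E = hf = hc/λ:

E = hc/λ = (6.626×10⁻³⁴ J·s)(3×10⁸ m/s) / (196.7×10⁻⁹ m)
E = 6.3032 eV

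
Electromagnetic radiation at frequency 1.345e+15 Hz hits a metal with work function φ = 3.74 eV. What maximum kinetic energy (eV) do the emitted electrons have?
1.8225 eV

Using Einstein's photoelectric equation: KE_max = hf - φ

First, calculate the photon energy:
E_photon = hf = (6.626×10⁻³⁴ J·s)(1.345e+15 Hz)
E_photon = 5.5625 eV

Then, the maximum kinetic energy:
KE_max = E_photon - φ = 5.5625 eV - 3.74 eV = 1.8225 eV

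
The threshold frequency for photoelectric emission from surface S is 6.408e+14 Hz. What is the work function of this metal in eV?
2.65 eV

At the threshold frequency, photon energy equals work function:
φ = hf₀

Calculating:
φ = (6.626×10⁻³⁴ J·s)(6.408e+14 Hz)
φ = 2.65 eV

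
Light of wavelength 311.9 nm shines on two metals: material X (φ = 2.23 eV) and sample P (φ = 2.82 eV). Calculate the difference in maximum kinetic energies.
0.5900 eV

Using KE_max = hc/λ - φ for each metal:

Photon energy: E = hc/λ = 3.9751 eV

For material X (φ₁ = 2.23 eV):
KE₁ = E - φ₁ = 3.9751 - 2.23 = 1.7451 eV

For sample P (φ₂ = 2.82 eV):
KE₂ = E - φ₂ = 3.9751 - 2.82 = 1.1551 eV

Difference:
ΔKE = KE₁ - KE₂ = 1.7451 - 1.1551 = 0.5900 eV

Note: The difference equals the difference in work functions: 2.82 - 2.23 = 0.59 eV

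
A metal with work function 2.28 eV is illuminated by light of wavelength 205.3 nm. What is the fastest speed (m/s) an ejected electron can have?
1.1499e+06 m/s

First, find the maximum kinetic energy:
E_photon = hc/λ = 6.0392 eV
KE_max = E_photon - φ = 6.0392 - 2.28 = 3.7592 eV

Convert to Joules: KE_max = 3.7592 × 1.602×10⁻¹⁹ J = 6.0229e-19 J

Then use KE = ½mv² to find velocity:
v = √(2·KE/m) = √(2 × 6.0229e-19 J / 9.109e-31 kg)
v = 1.1499e+06 m/s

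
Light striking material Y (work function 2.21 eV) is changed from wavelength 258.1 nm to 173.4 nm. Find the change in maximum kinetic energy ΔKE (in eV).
2.3465 eV

Using Einstein's equation: KE_max = hc/λ - φ

For λ₁ = 258.1 nm:
KE₁ = hc/λ₁ - φ = 4.8037 - 2.21 = 2.5937 eV

For λ₂ = 173.4 nm:
KE₂ = hc/λ₂ - φ = 7.1502 - 2.21 = 4.9402 eV

Change in KE:
ΔKE = KE₂ - KE₁ = 4.9402 - 2.5937 = 2.3465 eV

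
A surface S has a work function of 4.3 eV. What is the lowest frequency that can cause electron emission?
1.0397e+15 Hz

The threshold frequency is when the photon energy equals the work function:
hf₀ = φ

Solving for f₀:
f₀ = φ/h = (4.3 eV × 1.602×10⁻¹⁹ J/eV) / (6.626×10⁻³⁴ J·s)
f₀ = 1.0397e+15 Hz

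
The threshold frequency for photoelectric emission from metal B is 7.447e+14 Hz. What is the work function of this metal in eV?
3.08 eV

At the threshold frequency, photon energy equals work function:
φ = hf₀

Calculating:
φ = (6.626×10⁻³⁴ J·s)(7.447e+14 Hz)
φ = 3.08 eV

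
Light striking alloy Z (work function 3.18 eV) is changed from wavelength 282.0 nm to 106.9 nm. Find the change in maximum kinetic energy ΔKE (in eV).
7.2015 eV

Using Einstein's equation: KE_max = hc/λ - φ

For λ₁ = 282.0 nm:
KE₁ = hc/λ₁ - φ = 4.3966 - 3.18 = 1.2166 eV

For λ₂ = 106.9 nm:
KE₂ = hc/λ₂ - φ = 11.5981 - 3.18 = 8.4181 eV

Change in KE:
ΔKE = KE₂ - KE₁ = 8.4181 - 1.2166 = 7.2015 eV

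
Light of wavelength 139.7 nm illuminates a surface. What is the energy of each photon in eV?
8.8750 eV

Using E = hf = hc/λ:

E = hc/λ = (6.626×10⁻³⁴ J·s)(3×10⁸ m/s) / (139.7×10⁻⁹ m)
E = 8.8750 eV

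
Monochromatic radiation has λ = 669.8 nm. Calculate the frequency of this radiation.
4.4759e+14 Hz

Using the wave equation: c = fλ

Solving for frequency:
f = c/λ = (3×10⁸ m/s) / (669.8×10⁻⁹ m)
f = 4.4759e+14 Hz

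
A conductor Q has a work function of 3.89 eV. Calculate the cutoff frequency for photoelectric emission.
9.4060e+14 Hz

The threshold frequency is when the photon energy equals the work function:
hf₀ = φ

Solving for f₀:
f₀ = φ/h = (3.89 eV × 1.602×10⁻¹⁹ J/eV) / (6.626×10⁻³⁴ J·s)
f₀ = 9.4060e+14 Hz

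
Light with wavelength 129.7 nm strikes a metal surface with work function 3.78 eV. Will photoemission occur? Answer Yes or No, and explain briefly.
Yes

For photoemission, the photon energy must exceed the work function.

Photon energy: E = hc/λ = 9.5593 eV
Work function: φ = 3.78 eV

Since E_photon (9.5593 eV) > φ (3.78 eV), photoemission WILL occur.
The threshold wavelength is λ₀ = hc/φ = 328.0 nm.
Since 129.7 nm < 328.0 nm, the light has sufficient energy.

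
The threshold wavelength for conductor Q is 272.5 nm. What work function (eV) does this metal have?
4.55 eV

At the threshold wavelength, photon energy equals work function:
φ = hc/λ₀

Calculating:
φ = (6.626×10⁻³⁴ J·s)(3×10⁸ m/s) / (272.5×10⁻⁹ m)
φ = 4.55 eV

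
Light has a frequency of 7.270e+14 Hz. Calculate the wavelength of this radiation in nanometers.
412.37 nm

Using the wave equation: c = fλ

Solving for wavelength:
λ = c/f = (3×10⁸ m/s) / (7.270e+14 Hz)
λ = 412.37 nm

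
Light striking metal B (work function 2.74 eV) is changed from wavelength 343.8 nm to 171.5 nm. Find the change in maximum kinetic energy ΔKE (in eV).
3.6231 eV

Using Einstein's equation: KE_max = hc/λ - φ

For λ₁ = 343.8 nm:
KE₁ = hc/λ₁ - φ = 3.6063 - 2.74 = 0.8663 eV

For λ₂ = 171.5 nm:
KE₂ = hc/λ₂ - φ = 7.2294 - 2.74 = 4.4894 eV

Change in KE:
ΔKE = KE₂ - KE₁ = 4.4894 - 0.8663 = 3.6231 eV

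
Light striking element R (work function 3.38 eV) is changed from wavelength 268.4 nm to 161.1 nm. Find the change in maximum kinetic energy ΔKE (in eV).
3.0767 eV

Using Einstein's equation: KE_max = hc/λ - φ

For λ₁ = 268.4 nm:
KE₁ = hc/λ₁ - φ = 4.6194 - 3.38 = 1.2394 eV

For λ₂ = 161.1 nm:
KE₂ = hc/λ₂ - φ = 7.6961 - 3.38 = 4.3161 eV

Change in KE:
ΔKE = KE₂ - KE₁ = 4.3161 - 1.2394 = 3.0767 eV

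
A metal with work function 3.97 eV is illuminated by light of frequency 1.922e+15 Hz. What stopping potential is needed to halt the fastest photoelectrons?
3.9788 V

The stopping potential V_s satisfies: eV_s = KE_max

First, find KE_max using Einstein's equation:
E_photon = hf = (6.626×10⁻³⁴ J·s)(1.922e+15 Hz) = 7.9488 eV
KE_max = E_photon - φ = 7.9488 - 3.97 = 3.9788 eV

Since eV_s = KE_max:
V_s = KE_max/e = 3.9788 V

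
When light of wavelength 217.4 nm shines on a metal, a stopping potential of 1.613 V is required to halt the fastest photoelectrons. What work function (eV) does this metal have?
4.09 eV

The stopping potential gives the maximum kinetic energy: KE_max = eV_s = 1.613 eV

From Einstein's photoelectric equation: KE_max = hc/λ - φ
Rearranging: φ = hc/λ - KE_max

Calculate photon energy:
E_photon = hc/λ = (6.626×10⁻³⁴ J·s)(3×10⁸ m/s) / (217.4×10⁻⁹ m) = 5.7030 eV

Therefore:
φ = 5.7030 - 1.613 = 4.09 eV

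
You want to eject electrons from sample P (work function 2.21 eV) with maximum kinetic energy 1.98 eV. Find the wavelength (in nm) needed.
295.91 nm

From Einstein's equation: KE_max = hc/λ - φ

Rearranging for λ:
hc/λ = KE_max + φ
λ = hc/(KE_max + φ)

Required photon energy:
E_photon = KE_max + φ = 1.98 + 2.21 = 4.19 eV

Required wavelength:
λ = hc/E_photon = (6.626×10⁻³⁴)(3×10⁸) / (4.19 × 1.602×10⁻¹⁹)
λ = 295.91 nm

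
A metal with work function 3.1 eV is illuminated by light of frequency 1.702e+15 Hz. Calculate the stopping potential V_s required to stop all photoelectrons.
3.9389 V

The stopping potential V_s satisfies: eV_s = KE_max

First, find KE_max using Einstein's equation:
E_photon = hf = (6.626×10⁻³⁴ J·s)(1.702e+15 Hz) = 7.0389 eV
KE_max = E_photon - φ = 7.0389 - 3.1 = 3.9389 eV

Since eV_s = KE_max:
V_s = KE_max/e = 3.9389 V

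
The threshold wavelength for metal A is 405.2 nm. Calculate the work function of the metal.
3.06 eV

At the threshold wavelength, photon energy equals work function:
φ = hc/λ₀

Calculating:
φ = (6.626×10⁻³⁴ J·s)(3×10⁸ m/s) / (405.2×10⁻⁹ m)
φ = 3.06 eV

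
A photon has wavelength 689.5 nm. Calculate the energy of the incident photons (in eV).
1.7982 eV

Using E = hf = hc/λ:

E = hc/λ = (6.626×10⁻³⁴ J·s)(3×10⁸ m/s) / (689.5×10⁻⁹ m)
E = 1.7982 eV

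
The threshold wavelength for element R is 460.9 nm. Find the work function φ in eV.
2.69 eV

At the threshold wavelength, photon energy equals work function:
φ = hc/λ₀

Calculating:
φ = (6.626×10⁻³⁴ J·s)(3×10⁸ m/s) / (460.9×10⁻⁹ m)
φ = 2.69 eV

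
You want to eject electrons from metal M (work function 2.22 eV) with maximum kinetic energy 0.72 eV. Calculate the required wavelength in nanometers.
421.71 nm

From Einstein's equation: KE_max = hc/λ - φ

Rearranging for λ:
hc/λ = KE_max + φ
λ = hc/(KE_max + φ)

Required photon energy:
E_photon = KE_max + φ = 0.72 + 2.22 = 2.94 eV

Required wavelength:
λ = hc/E_photon = (6.626×10⁻³⁴)(3×10⁸) / (2.94 × 1.602×10⁻¹⁹)
λ = 421.71 nm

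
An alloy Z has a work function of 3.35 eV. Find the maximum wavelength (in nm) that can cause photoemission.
370.10 nm

The threshold wavelength is when the photon energy equals the work function:
hc/λ₀ = φ

Solving for λ₀:
λ₀ = hc/φ = (6.626×10⁻³⁴ J·s)(3×10⁸ m/s) / (3.35 eV × 1.602×10⁻¹⁹ J/eV)
λ₀ = 370.10 nm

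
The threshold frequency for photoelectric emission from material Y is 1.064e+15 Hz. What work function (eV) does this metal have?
4.40 eV

At the threshold frequency, photon energy equals work function:
φ = hf₀

Calculating:
φ = (6.626×10⁻³⁴ J·s)(1.064e+15 Hz)
φ = 4.40 eV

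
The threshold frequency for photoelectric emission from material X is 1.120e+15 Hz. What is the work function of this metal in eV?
4.63 eV

At the threshold frequency, photon energy equals work function:
φ = hf₀

Calculating:
φ = (6.626×10⁻³⁴ J·s)(1.120e+15 Hz)
φ = 4.63 eV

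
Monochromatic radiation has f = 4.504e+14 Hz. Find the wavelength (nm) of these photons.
665.61 nm

Using the wave equation: c = fλ

Solving for wavelength:
λ = c/f = (3×10⁸ m/s) / (4.504e+14 Hz)
λ = 665.61 nm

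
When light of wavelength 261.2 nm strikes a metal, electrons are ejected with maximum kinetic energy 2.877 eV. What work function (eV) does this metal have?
1.87 eV

From Einstein's photoelectric equation: KE_max = hf - φ = hc/λ - φ

Rearranging for φ:
φ = hc/λ - KE_max

Calculate photon energy:
E_photon = hc/λ = 4.7467 eV

Therefore:
φ = 4.7467 - 2.877 = 1.87 eV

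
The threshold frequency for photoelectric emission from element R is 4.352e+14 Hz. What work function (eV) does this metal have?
1.80 eV

At the threshold frequency, photon energy equals work function:
φ = hf₀

Calculating:
φ = (6.626×10⁻³⁴ J·s)(4.352e+14 Hz)
φ = 1.80 eV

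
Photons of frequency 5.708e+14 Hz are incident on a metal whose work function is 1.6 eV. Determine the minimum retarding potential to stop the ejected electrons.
0.7606 V

The stopping potential V_s satisfies: eV_s = KE_max

First, find KE_max using Einstein's equation:
E_photon = hf = (6.626×10⁻³⁴ J·s)(5.708e+14 Hz) = 2.3606 eV
KE_max = E_photon - φ = 2.3606 - 1.6 = 0.7606 eV

Since eV_s = KE_max:
V_s = KE_max/e = 0.7606 V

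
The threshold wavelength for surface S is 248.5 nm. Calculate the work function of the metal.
4.99 eV

At the threshold wavelength, photon energy equals work function:
φ = hc/λ₀

Calculating:
φ = (6.626×10⁻³⁴ J·s)(3×10⁸ m/s) / (248.5×10⁻⁹ m)
φ = 4.99 eV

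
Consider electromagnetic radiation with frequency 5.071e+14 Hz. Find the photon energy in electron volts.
2.0972 eV

Using E = hf:

E = hf = (6.626×10⁻³⁴ J·s)(5.071e+14 Hz)
E = 2.0972 eV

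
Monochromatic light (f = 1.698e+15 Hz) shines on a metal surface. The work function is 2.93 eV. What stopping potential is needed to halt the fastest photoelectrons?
4.0924 V

The stopping potential V_s satisfies: eV_s = KE_max

First, find KE_max using Einstein's equation:
E_photon = hf = (6.626×10⁻³⁴ J·s)(1.698e+15 Hz) = 7.0224 eV
KE_max = E_photon - φ = 7.0224 - 2.93 = 4.0924 eV

Since eV_s = KE_max:
V_s = KE_max/e = 4.0924 V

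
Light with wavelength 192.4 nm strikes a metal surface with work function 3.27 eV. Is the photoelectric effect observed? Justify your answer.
Yes

For photoemission, the photon energy must exceed the work function.

Photon energy: E = hc/λ = 6.4441 eV
Work function: φ = 3.27 eV

Since E_photon (6.4441 eV) > φ (3.27 eV), photoemission WILL occur.
The threshold wavelength is λ₀ = hc/φ = 379.2 nm.
Since 192.4 nm < 379.2 nm, the light has sufficient energy.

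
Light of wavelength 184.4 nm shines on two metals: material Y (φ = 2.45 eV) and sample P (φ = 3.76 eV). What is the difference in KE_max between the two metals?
1.3100 eV

Using KE_max = hc/λ - φ for each metal:

Photon energy: E = hc/λ = 6.7237 eV

For material Y (φ₁ = 2.45 eV):
KE₁ = E - φ₁ = 6.7237 - 2.45 = 4.2737 eV

For sample P (φ₂ = 3.76 eV):
KE₂ = E - φ₂ = 6.7237 - 3.76 = 2.9637 eV

Difference:
ΔKE = KE₁ - KE₂ = 4.2737 - 2.9637 = 1.3100 eV

Note: The difference equals the difference in work functions: 3.76 - 2.45 = 1.31 eV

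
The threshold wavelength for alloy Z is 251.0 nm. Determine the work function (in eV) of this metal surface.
4.94 eV

At the threshold wavelength, photon energy equals work function:
φ = hc/λ₀

Calculating:
φ = (6.626×10⁻³⁴ J·s)(3×10⁸ m/s) / (251.0×10⁻⁹ m)
φ = 4.94 eV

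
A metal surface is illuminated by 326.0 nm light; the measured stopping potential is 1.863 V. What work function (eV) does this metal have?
1.94 eV

The stopping potential gives the maximum kinetic energy: KE_max = eV_s = 1.863 eV

From Einstein's photoelectric equation: KE_max = hc/λ - φ
Rearranging: φ = hc/λ - KE_max

Calculate photon energy:
E_photon = hc/λ = (6.626×10⁻³⁴ J·s)(3×10⁸ m/s) / (326.0×10⁻⁹ m) = 3.8032 eV

Therefore:
φ = 3.8032 - 1.863 = 1.94 eV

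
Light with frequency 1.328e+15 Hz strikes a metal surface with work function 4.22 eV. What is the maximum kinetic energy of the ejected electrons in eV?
1.2722 eV

Using Einstein's photoelectric equation: KE_max = hf - φ

First, calculate the photon energy:
E_photon = hf = (6.626×10⁻³⁴ J·s)(1.328e+15 Hz)
E_photon = 5.4922 eV

Then, the maximum kinetic energy:
KE_max = E_photon - φ = 5.4922 eV - 4.22 eV = 1.2722 eV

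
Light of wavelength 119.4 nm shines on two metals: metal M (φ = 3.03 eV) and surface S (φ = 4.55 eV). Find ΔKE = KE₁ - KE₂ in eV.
1.5200 eV

Using KE_max = hc/λ - φ for each metal:

Photon energy: E = hc/λ = 10.3839 eV

For metal M (φ₁ = 3.03 eV):
KE₁ = E - φ₁ = 10.3839 - 3.03 = 7.3539 eV

For surface S (φ₂ = 4.55 eV):
KE₂ = E - φ₂ = 10.3839 - 4.55 = 5.8339 eV

Difference:
ΔKE = KE₁ - KE₂ = 7.3539 - 5.8339 = 1.5200 eV

Note: The difference equals the difference in work functions: 4.55 - 3.03 = 1.52 eV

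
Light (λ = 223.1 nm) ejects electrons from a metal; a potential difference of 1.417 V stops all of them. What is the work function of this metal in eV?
4.14 eV

The stopping potential gives the maximum kinetic energy: KE_max = eV_s = 1.417 eV

From Einstein's photoelectric equation: KE_max = hc/λ - φ
Rearranging: φ = hc/λ - KE_max

Calculate photon energy:
E_photon = hc/λ = (6.626×10⁻³⁴ J·s)(3×10⁸ m/s) / (223.1×10⁻⁹ m) = 5.5573 eV

Therefore:
φ = 5.5573 - 1.417 = 4.14 eV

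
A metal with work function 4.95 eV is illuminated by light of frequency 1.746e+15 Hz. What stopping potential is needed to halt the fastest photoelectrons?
2.2709 V

The stopping potential V_s satisfies: eV_s = KE_max

First, find KE_max using Einstein's equation:
E_photon = hf = (6.626×10⁻³⁴ J·s)(1.746e+15 Hz) = 7.2209 eV
KE_max = E_photon - φ = 7.2209 - 4.95 = 2.2709 eV

Since eV_s = KE_max:
V_s = KE_max/e = 2.2709 V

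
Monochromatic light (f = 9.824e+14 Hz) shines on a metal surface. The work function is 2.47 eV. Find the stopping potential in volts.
1.5929 V

The stopping potential V_s satisfies: eV_s = KE_max

First, find KE_max using Einstein's equation:
E_photon = hf = (6.626×10⁻³⁴ J·s)(9.824e+14 Hz) = 4.0629 eV
KE_max = E_photon - φ = 4.0629 - 2.47 = 1.5929 eV

Since eV_s = KE_max:
V_s = KE_max/e = 1.5929 V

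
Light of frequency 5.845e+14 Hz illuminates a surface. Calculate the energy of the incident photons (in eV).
2.4173 eV

Using E = hf:

E = hf = (6.626×10⁻³⁴ J·s)(5.845e+14 Hz)
E = 2.4173 eV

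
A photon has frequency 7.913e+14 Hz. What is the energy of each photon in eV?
3.2726 eV

Using E = hf:

E = hf = (6.626×10⁻³⁴ J·s)(7.913e+14 Hz)
E = 3.2726 eV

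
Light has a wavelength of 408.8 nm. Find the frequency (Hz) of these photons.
7.3335e+14 Hz

Using the wave equation: c = fλ

Solving for frequency:
f = c/λ = (3×10⁸ m/s) / (408.8×10⁻⁹ m)
f = 7.3335e+14 Hz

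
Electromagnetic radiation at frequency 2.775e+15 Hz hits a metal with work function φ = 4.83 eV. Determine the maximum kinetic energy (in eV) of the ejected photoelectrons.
6.6465 eV

Using Einstein's photoelectric equation: KE_max = hf - φ

First, calculate the photon energy:
E_photon = hf = (6.626×10⁻³⁴ J·s)(2.775e+15 Hz)
E_photon = 11.4765 eV

Then, the maximum kinetic energy:
KE_max = E_photon - φ = 11.4765 eV - 4.83 eV = 6.6465 eV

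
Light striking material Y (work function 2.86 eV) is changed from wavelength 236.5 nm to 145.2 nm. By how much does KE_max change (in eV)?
3.2964 eV

Using Einstein's equation: KE_max = hc/λ - φ

For λ₁ = 236.5 nm:
KE₁ = hc/λ₁ - φ = 5.2425 - 2.86 = 2.3825 eV

For λ₂ = 145.2 nm:
KE₂ = hc/λ₂ - φ = 8.5389 - 2.86 = 5.6789 eV

Change in KE:
ΔKE = KE₂ - KE₁ = 5.6789 - 2.3825 = 3.2964 eV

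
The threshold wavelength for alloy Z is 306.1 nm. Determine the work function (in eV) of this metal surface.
4.05 eV

At the threshold wavelength, photon energy equals work function:
φ = hc/λ₀

Calculating:
φ = (6.626×10⁻³⁴ J·s)(3×10⁸ m/s) / (306.1×10⁻⁹ m)
φ = 4.05 eV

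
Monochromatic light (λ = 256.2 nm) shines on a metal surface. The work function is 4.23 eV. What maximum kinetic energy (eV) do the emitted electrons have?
0.6094 eV

Using Einstein's photoelectric equation: KE_max = hf - φ = hc/λ - φ

First, calculate the photon energy:
E_photon = hc/λ = (6.626×10⁻³⁴ J·s)(3×10⁸ m/s) / (256.2×10⁻⁹ m)
E_photon = 4.8394 eV

Then, the maximum kinetic energy:
KE_max = E_photon - φ = 4.8394 eV - 4.23 eV = 0.6094 eV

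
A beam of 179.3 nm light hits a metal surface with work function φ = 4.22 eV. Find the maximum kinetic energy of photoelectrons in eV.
2.6949 eV

Using Einstein's photoelectric equation: KE_max = hf - φ = hc/λ - φ

First, calculate the photon energy:
E_photon = hc/λ = (6.626×10⁻³⁴ J·s)(3×10⁸ m/s) / (179.3×10⁻⁹ m)
E_photon = 6.9149 eV

Then, the maximum kinetic energy:
KE_max = E_photon - φ = 6.9149 eV - 4.22 eV = 2.6949 eV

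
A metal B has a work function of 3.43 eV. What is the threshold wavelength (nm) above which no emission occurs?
361.47 nm

The threshold wavelength is when the photon energy equals the work function:
hc/λ₀ = φ

Solving for λ₀:
λ₀ = hc/φ = (6.626×10⁻³⁴ J·s)(3×10⁸ m/s) / (3.43 eV × 1.602×10⁻¹⁹ J/eV)
λ₀ = 361.47 nm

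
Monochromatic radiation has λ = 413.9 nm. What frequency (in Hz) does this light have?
7.2431e+14 Hz

Using the wave equation: c = fλ

Solving for frequency:
f = c/λ = (3×10⁸ m/s) / (413.9×10⁻⁹ m)
f = 7.2431e+14 Hz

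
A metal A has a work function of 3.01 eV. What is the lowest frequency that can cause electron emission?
7.2781e+14 Hz

The threshold frequency is when the photon energy equals the work function:
hf₀ = φ

Solving for f₀:
f₀ = φ/h = (3.01 eV × 1.602×10⁻¹⁹ J/eV) / (6.626×10⁻³⁴ J·s)
f₀ = 7.2781e+14 Hz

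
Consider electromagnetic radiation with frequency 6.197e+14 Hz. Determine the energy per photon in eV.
2.5629 eV

Using E = hf:

E = hf = (6.626×10⁻³⁴ J·s)(6.197e+14 Hz)
E = 2.5629 eV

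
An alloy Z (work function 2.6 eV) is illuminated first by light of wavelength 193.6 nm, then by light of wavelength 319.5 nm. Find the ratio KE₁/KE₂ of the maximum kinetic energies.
2.9707

Using Einstein's equation: KE_max = hc/λ - φ

For λ₁ = 193.6 nm:
E₁ = hc/λ₁ = 6.4041 eV
KE₁ = E₁ - φ = 6.4041 - 2.6 = 3.8041 eV

For λ₂ = 319.5 nm:
E₂ = hc/λ₂ = 3.8806 eV
KE₂ = E₂ - φ = 3.8806 - 2.6 = 1.2806 eV

Ratio: KE₁/KE₂ = 3.8041/1.2806 = 2.9707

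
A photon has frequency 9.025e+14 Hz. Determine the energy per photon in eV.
3.7324 eV

Using E = hf:

E = hf = (6.626×10⁻³⁴ J·s)(9.025e+14 Hz)
E = 3.7324 eV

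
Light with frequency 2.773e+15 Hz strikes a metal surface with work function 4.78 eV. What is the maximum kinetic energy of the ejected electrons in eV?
6.6882 eV

Using Einstein's photoelectric equation: KE_max = hf - φ

First, calculate the photon energy:
E_photon = hf = (6.626×10⁻³⁴ J·s)(2.773e+15 Hz)
E_photon = 11.4682 eV

Then, the maximum kinetic energy:
KE_max = E_photon - φ = 11.4682 eV - 4.78 eV = 6.6882 eV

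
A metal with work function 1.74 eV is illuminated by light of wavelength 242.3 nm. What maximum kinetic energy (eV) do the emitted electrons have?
3.3770 eV

Using Einstein's photoelectric equation: KE_max = hf - φ = hc/λ - φ

First, calculate the photon energy:
E_photon = hc/λ = (6.626×10⁻³⁴ J·s)(3×10⁸ m/s) / (242.3×10⁻⁹ m)
E_photon = 5.1170 eV

Then, the maximum kinetic energy:
KE_max = E_photon - φ = 5.1170 eV - 1.74 eV = 3.3770 eV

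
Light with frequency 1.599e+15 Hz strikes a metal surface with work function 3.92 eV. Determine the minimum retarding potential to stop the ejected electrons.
2.6929 V

The stopping potential V_s satisfies: eV_s = KE_max

First, find KE_max using Einstein's equation:
E_photon = hf = (6.626×10⁻³⁴ J·s)(1.599e+15 Hz) = 6.6129 eV
KE_max = E_photon - φ = 6.6129 - 3.92 = 2.6929 eV

Since eV_s = KE_max:
V_s = KE_max/e = 2.6929 V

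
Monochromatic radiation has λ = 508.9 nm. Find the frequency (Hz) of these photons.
5.8910e+14 Hz

Using the wave equation: c = fλ

Solving for frequency:
f = c/λ = (3×10⁸ m/s) / (508.9×10⁻⁹ m)
f = 5.8910e+14 Hz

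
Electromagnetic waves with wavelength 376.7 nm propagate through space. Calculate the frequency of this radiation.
7.9584e+14 Hz

Using the wave equation: c = fλ

Solving for frequency:
f = c/λ = (3×10⁸ m/s) / (376.7×10⁻⁹ m)
f = 7.9584e+14 Hz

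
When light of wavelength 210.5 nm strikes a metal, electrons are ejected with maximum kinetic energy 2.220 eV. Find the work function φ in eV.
3.67 eV

From Einstein's photoelectric equation: KE_max = hf - φ = hc/λ - φ

Rearranging for φ:
φ = hc/λ - KE_max

Calculate photon energy:
E_photon = hc/λ = 5.8900 eV

Therefore:
φ = 5.8900 - 2.220 = 3.67 eV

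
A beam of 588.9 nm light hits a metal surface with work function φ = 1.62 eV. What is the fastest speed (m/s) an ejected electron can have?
4.1319e+05 m/s

First, find the maximum kinetic energy:
E_photon = hc/λ = 2.1054 eV
KE_max = E_photon - φ = 2.1054 - 1.62 = 0.4854 eV

Convert to Joules: KE_max = 0.4854 × 1.602×10⁻¹⁹ J = 7.7762e-20 J

Then use KE = ½mv² to find velocity:
v = √(2·KE/m) = √(2 × 7.7762e-20 J / 9.109e-31 kg)
v = 4.1319e+05 m/s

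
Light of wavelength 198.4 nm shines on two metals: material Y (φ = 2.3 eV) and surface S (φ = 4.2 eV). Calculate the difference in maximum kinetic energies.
1.9000 eV

Using KE_max = hc/λ - φ for each metal:

Photon energy: E = hc/λ = 6.2492 eV

For material Y (φ₁ = 2.3 eV):
KE₁ = E - φ₁ = 6.2492 - 2.3 = 3.9492 eV

For surface S (φ₂ = 4.2 eV):
KE₂ = E - φ₂ = 6.2492 - 4.2 = 2.0492 eV

Difference:
ΔKE = KE₁ - KE₂ = 3.9492 - 2.0492 = 1.9000 eV

Note: The difference equals the difference in work functions: 4.2 - 2.3 = 1.90 eV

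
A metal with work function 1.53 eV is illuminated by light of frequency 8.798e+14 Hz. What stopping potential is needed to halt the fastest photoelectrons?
2.1086 V

The stopping potential V_s satisfies: eV_s = KE_max

First, find KE_max using Einstein's equation:
E_photon = hf = (6.626×10⁻³⁴ J·s)(8.798e+14 Hz) = 3.6386 eV
KE_max = E_photon - φ = 3.6386 - 1.53 = 2.1086 eV

Since eV_s = KE_max:
V_s = KE_max/e = 2.1086 V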